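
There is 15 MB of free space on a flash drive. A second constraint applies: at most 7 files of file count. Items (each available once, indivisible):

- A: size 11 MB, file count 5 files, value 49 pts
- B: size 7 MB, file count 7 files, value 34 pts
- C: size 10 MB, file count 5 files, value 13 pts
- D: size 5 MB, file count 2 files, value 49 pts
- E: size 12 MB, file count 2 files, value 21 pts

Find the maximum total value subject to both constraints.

Feasible sets respecting both limits:
- C+D: size 15, file count 7, value 62
- A: size 11, file count 5, value 49
- D: size 5, file count 2, value 49
Best: 62 pts.

62 pts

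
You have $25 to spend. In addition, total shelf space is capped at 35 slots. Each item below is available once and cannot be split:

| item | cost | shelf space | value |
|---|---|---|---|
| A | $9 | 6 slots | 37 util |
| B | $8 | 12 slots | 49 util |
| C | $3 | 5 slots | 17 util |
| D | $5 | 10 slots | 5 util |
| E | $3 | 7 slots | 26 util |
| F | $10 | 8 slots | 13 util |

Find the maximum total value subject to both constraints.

129 util

Feasible sets respecting both limits:
- A+B+C+E: cost 23, shelf space 30, value 129
- A+B+D+E: cost 25, shelf space 35, value 117
- A+B+E: cost 20, shelf space 25, value 112
Best: 129 util.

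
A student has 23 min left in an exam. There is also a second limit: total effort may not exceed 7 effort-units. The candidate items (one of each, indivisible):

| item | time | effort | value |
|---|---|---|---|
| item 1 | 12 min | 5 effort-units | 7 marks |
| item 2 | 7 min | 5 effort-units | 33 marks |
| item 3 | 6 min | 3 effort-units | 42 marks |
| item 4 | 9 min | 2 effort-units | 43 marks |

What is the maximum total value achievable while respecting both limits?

Feasible sets respecting both limits:
- item 3+item 4: time 15, effort 5, value 85
- item 2+item 4: time 16, effort 7, value 76
- item 1+item 4: time 21, effort 7, value 50
- item 4: time 9, effort 2, value 43
Best: 85 marks.

85 marks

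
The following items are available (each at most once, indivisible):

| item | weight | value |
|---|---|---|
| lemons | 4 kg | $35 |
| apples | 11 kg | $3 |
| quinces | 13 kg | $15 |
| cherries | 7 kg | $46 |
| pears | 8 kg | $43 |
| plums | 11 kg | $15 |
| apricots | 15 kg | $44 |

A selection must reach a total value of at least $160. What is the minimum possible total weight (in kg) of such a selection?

Subsets with value ≥ 160, sorted by total weight:
- lemons+cherries+pears+apricots: weight 34, value 168
- lemons+cherries+pears+plums+apricots: weight 45, value 183
- lemons+apples+cherries+pears+apricots: weight 45, value 171
Minimum weight: 34 kg.

34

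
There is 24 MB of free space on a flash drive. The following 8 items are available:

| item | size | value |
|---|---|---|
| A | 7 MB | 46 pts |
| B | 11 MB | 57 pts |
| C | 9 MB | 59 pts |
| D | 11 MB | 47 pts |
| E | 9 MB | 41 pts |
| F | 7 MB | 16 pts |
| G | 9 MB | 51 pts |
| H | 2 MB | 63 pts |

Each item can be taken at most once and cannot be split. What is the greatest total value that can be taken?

Check high-value combinations within 24 MB:
- B+C+H: size 11+9+2=22, value 57+59+63=179
- C+G+H: size 9+9+2=20, value 59+51+63=173
- B+G+H: size 11+9+2=22, value 57+51+63=171
- C+D+H: size 9+11+2=22, value 59+47+63=169
- A+C+H: size 7+9+2=18, value 46+59+63=168
Best: 179 pts.

179 pts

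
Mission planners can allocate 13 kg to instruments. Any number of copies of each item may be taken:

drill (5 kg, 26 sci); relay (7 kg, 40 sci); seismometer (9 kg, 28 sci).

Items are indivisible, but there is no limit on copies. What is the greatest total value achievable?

66 sci

Best value-per-unit is relay at 40/7; filling with it alone gives 1×40 = 40.
Optimal mix: 1×drill + 1×relay → mass 12, value 66.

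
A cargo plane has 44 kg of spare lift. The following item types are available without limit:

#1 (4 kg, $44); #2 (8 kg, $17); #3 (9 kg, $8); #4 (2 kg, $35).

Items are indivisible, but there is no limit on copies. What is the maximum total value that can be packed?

Best value-per-unit is #4 at 35/2, and filling with it alone uses weight 22×2=44. No mix of the others beats 22×35 = 770.

$770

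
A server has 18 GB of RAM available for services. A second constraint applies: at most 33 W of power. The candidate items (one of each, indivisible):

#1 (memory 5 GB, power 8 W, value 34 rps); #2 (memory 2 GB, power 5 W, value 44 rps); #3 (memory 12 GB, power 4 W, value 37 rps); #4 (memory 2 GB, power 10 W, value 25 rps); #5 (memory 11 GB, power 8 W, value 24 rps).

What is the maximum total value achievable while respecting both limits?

106 rps

Feasible sets respecting both limits:
- #2+#3+#4: memory 16, power 19, value 106
- #1+#2+#4: memory 9, power 23, value 103
- #1+#2+#5: memory 18, power 21, value 102
Best: 106 rps.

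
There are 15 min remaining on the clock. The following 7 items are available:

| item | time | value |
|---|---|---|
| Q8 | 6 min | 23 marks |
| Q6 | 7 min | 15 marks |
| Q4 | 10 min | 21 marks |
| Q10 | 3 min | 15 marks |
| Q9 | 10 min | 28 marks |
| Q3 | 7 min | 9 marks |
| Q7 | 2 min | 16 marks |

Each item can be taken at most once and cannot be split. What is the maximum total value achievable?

Check high-value combinations within 15 min:
- Q10+Q9+Q7: time 3+10+2=15, value 15+28+16=59
- Q8+Q10+Q7: time 6+3+2=11, value 23+15+16=54
- Q8+Q6+Q7: time 6+7+2=15, value 23+15+16=54
- Q4+Q10+Q7: time 10+3+2=15, value 21+15+16=52
Best: 59 marks.

59 marks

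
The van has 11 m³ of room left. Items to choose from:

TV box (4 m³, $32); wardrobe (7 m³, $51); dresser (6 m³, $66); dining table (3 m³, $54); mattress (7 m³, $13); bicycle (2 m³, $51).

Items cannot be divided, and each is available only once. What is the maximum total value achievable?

$171

Check high-value combinations within 11 m³:
- dresser+dining table+bicycle: volume 6+3+2=11, value 66+54+51=171
- TV box+dining table+bicycle: volume 4+3+2=9, value 32+54+51=137
- dresser+dining table: volume 6+3=9, value 66+54=120
- dresser+bicycle: volume 6+2=8, value 66+51=117
- dining table+bicycle: volume 3+2=5, value 54+51=105
Best: $171.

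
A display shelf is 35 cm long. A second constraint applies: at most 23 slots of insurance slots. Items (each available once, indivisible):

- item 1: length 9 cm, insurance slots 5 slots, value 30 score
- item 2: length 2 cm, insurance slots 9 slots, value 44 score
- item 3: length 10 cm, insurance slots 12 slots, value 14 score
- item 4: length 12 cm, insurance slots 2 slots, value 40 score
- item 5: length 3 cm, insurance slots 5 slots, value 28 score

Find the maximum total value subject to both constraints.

142 score

Feasible sets respecting both limits:
- item 1+item 2+item 4+item 5: length 26, insurance slots 21, value 142
- item 1+item 2+item 4: length 23, insurance slots 16, value 114
- item 2+item 4+item 5: length 17, insurance slots 16, value 112
- item 1+item 2+item 5: length 14, insurance slots 19, value 102
Best: 142 score.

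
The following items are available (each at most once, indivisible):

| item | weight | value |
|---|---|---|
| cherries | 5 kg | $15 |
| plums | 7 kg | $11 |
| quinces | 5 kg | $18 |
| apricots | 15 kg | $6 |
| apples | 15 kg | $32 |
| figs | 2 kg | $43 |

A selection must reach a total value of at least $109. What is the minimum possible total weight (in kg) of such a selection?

34

Subsets with value ≥ 109, sorted by total weight:
- cherries+plums+quinces+apples+figs: weight 34, value 119
- cherries+quinces+apricots+apples+figs: weight 42, value 114
- plums+quinces+apricots+apples+figs: weight 44, value 110
Minimum weight: 34 kg.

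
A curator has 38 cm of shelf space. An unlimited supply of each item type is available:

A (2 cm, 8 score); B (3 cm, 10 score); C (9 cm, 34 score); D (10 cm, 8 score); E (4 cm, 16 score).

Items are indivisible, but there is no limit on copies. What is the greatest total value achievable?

Best value-per-unit is A at 8/2, and filling with it alone uses length 19×2=38. No mix of the others beats 19×8 = 152.

152 score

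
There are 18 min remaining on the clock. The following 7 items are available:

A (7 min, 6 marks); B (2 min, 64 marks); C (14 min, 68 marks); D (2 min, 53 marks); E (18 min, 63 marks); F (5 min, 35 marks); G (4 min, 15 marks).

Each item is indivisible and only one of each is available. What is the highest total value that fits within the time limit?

185 marks

Check high-value combinations within 18 min:
- B+C+D: time 2+14+2=18, value 64+68+53=185
- B+D+F+G: time 2+2+5+4=13, value 64+53+35+15=167
- A+B+D+F: time 7+2+2+5=16, value 6+64+53+35=158
Best: 185 marks.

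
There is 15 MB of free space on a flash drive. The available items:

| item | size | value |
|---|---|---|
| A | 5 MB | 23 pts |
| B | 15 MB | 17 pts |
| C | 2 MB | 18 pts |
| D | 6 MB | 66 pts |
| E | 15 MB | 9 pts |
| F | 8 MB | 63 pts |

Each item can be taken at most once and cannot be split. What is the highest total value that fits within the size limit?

129 pts

This is a 0/1 knapsack; check combinations near the capacity.
- D+F: size 6+8=14, value 66+63=129
- A+C+D: size 5+2+6=13, value 23+18+66=107
- A+C+F: size 5+2+8=15, value 23+18+63=104
- A+D: size 5+6=11, value 23+66=89
- A+F: size 5+8=13, value 23+63=86
Best: 129 pts.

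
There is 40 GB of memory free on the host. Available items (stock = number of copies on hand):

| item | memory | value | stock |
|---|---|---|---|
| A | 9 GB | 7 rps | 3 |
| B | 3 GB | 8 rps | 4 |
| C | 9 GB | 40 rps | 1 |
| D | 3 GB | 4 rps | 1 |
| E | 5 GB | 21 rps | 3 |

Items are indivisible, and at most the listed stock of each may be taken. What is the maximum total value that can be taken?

Best selections within memory 40 and stock limits:
- 4×B + 1×C + 1×D + 3×E: memory 39, value 139
- 4×B + 1×C + 3×E: memory 36, value 135
- 3×B + 1×C + 1×D + 3×E: memory 36, value 131
- 3×B + 1×C + 3×E: memory 33, value 127
Best: 139 rps.

139 rps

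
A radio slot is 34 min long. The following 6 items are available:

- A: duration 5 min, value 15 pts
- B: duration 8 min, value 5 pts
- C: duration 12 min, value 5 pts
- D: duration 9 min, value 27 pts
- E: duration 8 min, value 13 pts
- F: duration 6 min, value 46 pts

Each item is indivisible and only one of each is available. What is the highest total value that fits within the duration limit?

101 pts

Check high-value combinations within 34 min:
- A+D+E+F: duration 5+9+8+6=28, value 15+27+13+46=101
- A+B+D+F: duration 5+8+9+6=28, value 15+5+27+46=93
- A+C+D+F: duration 5+12+9+6=32, value 15+5+27+46=93
Best: 101 pts.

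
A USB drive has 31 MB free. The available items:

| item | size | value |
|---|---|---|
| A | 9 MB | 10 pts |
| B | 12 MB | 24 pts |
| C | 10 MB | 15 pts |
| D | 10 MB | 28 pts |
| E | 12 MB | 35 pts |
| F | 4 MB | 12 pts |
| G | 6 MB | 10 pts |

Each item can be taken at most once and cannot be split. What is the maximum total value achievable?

75 pts

Check high-value combinations within 31 MB:
- D+E+F: size 10+12+4=26, value 28+35+12=75
- D+E+G: size 10+12+6=28, value 28+35+10=73
- A+D+E: size 9+10+12=31, value 10+28+35=73
Best: 75 pts.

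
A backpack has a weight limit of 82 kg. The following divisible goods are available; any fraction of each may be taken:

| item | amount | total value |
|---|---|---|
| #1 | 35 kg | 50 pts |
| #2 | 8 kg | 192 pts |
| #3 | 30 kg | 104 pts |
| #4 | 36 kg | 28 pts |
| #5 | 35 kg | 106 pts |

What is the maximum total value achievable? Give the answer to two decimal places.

414.86

Take in order of value per unit:
- #2 (192/8 per unit): all 8 → value 192, running total 192.00
- #3 (104/30 per unit): all 30 → value 104, running total 296.00
- #5 (106/35 per unit): all 35 → value 106, running total 402.00
- #1 (50/35 per unit): 9 of 35 → value 9×50/35 = 12.8571, running total 414.86
Total 414.86.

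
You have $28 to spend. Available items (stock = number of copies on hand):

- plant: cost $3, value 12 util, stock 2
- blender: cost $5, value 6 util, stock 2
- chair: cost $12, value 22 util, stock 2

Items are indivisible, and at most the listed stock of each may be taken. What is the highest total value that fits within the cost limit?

58 util

Top feasible selections:
- 2×plant + 2×blender + 1×chair: cost 28, value 58
- 1×plant + 2×chair: cost 27, value 56
- 2×plant + 1×blender + 1×chair: cost 23, value 52
Best: 58 util.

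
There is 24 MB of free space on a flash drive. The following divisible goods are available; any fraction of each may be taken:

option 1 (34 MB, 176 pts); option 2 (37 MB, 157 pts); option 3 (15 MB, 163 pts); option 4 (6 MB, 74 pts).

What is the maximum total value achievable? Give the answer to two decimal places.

252.53

Take in order of value per unit:
- option 4 (74/6 per unit): all 6 → value 74, running total 74.00
- option 3 (163/15 per unit): all 15 → value 163, running total 237.00
- option 1 (176/34 per unit): 3 of 34 → value 3×176/34 = 15.5294, running total 252.53
Total 252.53.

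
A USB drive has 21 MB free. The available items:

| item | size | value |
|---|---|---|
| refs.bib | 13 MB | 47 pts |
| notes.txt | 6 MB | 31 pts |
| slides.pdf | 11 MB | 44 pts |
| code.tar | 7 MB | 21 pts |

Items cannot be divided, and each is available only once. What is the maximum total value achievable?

Check high-value combinations within 21 MB:
- refs.bib+notes.txt: size 13+6=19, value 47+31=78
- notes.txt+slides.pdf: size 6+11=17, value 31+44=75
- refs.bib+code.tar: size 13+7=20, value 47+21=68
Best: 78 pts.

78 pts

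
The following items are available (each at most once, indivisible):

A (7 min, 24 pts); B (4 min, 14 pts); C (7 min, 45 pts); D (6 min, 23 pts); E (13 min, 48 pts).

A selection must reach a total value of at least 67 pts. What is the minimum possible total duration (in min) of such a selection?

Subsets with value ≥ 67, sorted by total duration:
- C+D: duration 13, value 68
- A+C: duration 14, value 69
- B+C+D: duration 17, value 82
- A+B+C: duration 18, value 83
Minimum duration: 13 min.

13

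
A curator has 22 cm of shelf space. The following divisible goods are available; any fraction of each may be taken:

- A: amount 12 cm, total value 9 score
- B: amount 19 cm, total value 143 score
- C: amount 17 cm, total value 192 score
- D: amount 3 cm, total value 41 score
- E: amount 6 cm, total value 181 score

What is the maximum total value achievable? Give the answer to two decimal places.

Take in order of value per unit:
- E (181/6 per unit): all 6 → value 181, running total 181.00
- D (41/3 per unit): all 3 → value 41, running total 222.00
- C (192/17 per unit): 13 of 17 → value 13×192/17 = 146.8235, running total 368.82
Total 368.82.

368.82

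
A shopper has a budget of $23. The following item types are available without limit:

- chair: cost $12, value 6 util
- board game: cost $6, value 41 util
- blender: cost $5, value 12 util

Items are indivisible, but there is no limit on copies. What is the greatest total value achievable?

135 util

Best value-per-unit is board game at 41/6; filling with it alone gives 3×41 = 123.
Optimal mix: 3×board game + 1×blender → cost 23, value 135.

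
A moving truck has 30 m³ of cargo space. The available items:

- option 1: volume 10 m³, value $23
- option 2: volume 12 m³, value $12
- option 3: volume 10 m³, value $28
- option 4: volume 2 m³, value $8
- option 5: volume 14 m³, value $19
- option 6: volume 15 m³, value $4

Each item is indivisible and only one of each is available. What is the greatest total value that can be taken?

Check high-value combinations within 30 m³:
- option 1+option 3+option 4: volume 10+10+2=22, value 23+28+8=59
- option 3+option 4+option 5: volume 10+2+14=26, value 28+8+19=55
- option 1+option 3: volume 10+10=20, value 23+28=51
- option 1+option 4+option 5: volume 10+2+14=26, value 23+8+19=50
Best: $59.

$59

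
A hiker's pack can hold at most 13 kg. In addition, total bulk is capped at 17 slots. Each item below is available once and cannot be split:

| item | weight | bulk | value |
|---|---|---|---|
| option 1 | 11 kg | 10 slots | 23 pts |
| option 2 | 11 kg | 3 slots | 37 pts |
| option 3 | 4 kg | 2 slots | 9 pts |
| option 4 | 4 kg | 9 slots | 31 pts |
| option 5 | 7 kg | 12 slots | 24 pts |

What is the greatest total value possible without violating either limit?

40 pts

Feasible sets respecting both limits:
- option 3+option 4: weight 8, bulk 11, value 40
- option 2: weight 11, bulk 3, value 37
- option 3+option 5: weight 11, bulk 14, value 33
- option 4: weight 4, bulk 9, value 31
Best: 40 pts.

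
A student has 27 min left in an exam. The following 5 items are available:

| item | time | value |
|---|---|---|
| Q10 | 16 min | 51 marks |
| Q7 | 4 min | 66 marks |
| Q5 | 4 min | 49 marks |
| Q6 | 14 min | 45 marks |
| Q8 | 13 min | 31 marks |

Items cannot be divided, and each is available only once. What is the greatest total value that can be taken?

166 marks

Check high-value combinations within 27 min:
- Q10+Q7+Q5: time 16+4+4=24, value 51+66+49=166
- Q7+Q5+Q6: time 4+4+14=22, value 66+49+45=160
- Q7+Q5+Q8: time 4+4+13=21, value 66+49+31=146
- Q10+Q7: time 16+4=20, value 51+66=117
- Q7+Q5: time 4+4=8, value 66+49=115
Best: 166 marks.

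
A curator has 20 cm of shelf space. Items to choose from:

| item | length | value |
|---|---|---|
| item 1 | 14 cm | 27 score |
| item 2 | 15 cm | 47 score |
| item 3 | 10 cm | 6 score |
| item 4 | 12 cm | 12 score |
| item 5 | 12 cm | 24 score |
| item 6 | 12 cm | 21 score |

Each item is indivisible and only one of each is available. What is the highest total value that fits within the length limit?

Check high-value combinations within 20 cm:
- item 2: length 15, value 47
- item 1: length 14, value 27
- item 5: length 12, value 24
- item 6: length 12, value 21
Best: 47 score.

47 score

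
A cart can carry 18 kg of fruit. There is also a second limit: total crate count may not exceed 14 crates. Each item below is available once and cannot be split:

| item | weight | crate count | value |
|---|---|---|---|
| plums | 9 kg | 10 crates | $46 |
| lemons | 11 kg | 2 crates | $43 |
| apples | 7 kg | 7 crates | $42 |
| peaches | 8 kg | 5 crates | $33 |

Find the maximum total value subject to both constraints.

Feasible sets respecting both limits:
- lemons+apples: weight 18, crate count 9, value 85
- apples+peaches: weight 15, crate count 12, value 75
- plums: weight 9, crate count 10, value 46
- lemons: weight 11, crate count 2, value 43
Best: $85.

$85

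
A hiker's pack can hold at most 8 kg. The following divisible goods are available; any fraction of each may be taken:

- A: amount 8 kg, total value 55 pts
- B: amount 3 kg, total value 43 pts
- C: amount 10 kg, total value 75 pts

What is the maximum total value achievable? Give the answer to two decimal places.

80.50

Take in order of value per unit:
- B (43/3 per unit): all 3 → value 43, running total 43.00
- C (75/10 per unit): 5 of 10 → value 5×75/10 = 37.5000, running total 80.50
Total 80.50.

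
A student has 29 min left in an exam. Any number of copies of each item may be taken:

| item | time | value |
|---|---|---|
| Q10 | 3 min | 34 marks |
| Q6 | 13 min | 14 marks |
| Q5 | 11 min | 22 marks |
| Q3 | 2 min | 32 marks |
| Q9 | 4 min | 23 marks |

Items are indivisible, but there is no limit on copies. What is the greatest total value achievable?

Best value-per-unit is Q3 at 32/2; filling with it alone gives 14×32 = 448.
Optimal mix: 1×Q10 + 13×Q3 → time 29, value 450.

450 marks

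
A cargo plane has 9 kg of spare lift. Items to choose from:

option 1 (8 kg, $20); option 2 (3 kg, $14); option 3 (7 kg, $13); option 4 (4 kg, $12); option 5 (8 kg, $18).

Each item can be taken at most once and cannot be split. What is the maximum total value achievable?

Check high-value combinations within 9 kg:
- option 2+option 4: weight 3+4=7, value 14+12=26
- option 1: weight 8, value 20
- option 5: weight 8, value 18
Best: $26.

$26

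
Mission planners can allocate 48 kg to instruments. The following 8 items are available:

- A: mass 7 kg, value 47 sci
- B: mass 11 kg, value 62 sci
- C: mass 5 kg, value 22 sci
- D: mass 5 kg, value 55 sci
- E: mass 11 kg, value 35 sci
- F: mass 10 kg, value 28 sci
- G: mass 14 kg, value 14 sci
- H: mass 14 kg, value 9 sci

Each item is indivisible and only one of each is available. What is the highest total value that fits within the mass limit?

Check high-value combinations within 48 kg:
- A+B+D+E+F: mass 7+11+5+11+10=44, value 47+62+55+35+28=227
- A+B+C+D+E: mass 7+11+5+5+11=39, value 47+62+22+55+35=221
- A+B+C+D+F: mass 7+11+5+5+10=38, value 47+62+22+55+28=214
- A+B+D+E+G: mass 7+11+5+11+14=48, value 47+62+55+35+14=213
- A+B+D+E+H: mass 7+11+5+11+14=48, value 47+62+55+35+9=208
Best: 227 sci.

227 sci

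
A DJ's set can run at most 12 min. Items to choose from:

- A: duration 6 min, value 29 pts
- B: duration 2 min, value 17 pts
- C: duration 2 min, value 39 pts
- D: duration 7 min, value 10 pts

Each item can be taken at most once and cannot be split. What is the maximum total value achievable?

85 pts

This is a 0/1 knapsack; check combinations near the capacity.
- A+B+C: duration 6+2+2=10, value 29+17+39=85
- A+C: duration 6+2=8, value 29+39=68
- B+C+D: duration 2+2+7=11, value 17+39+10=66
- B+C: duration 2+2=4, value 17+39=56
- C+D: duration 2+7=9, value 39+10=49
Best: 85 pts.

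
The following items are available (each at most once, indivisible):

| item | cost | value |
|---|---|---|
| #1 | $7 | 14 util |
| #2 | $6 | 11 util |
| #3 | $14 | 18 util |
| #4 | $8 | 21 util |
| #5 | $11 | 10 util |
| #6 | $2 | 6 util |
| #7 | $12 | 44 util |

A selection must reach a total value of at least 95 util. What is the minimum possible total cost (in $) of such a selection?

35

Subsets with value ≥ 95, sorted by total cost:
- #1+#2+#4+#6+#7: cost 35, value 96
- #1+#4+#5+#6+#7: cost 40, value 95
- #1+#3+#4+#7: cost 41, value 97
Minimum cost: 35 $.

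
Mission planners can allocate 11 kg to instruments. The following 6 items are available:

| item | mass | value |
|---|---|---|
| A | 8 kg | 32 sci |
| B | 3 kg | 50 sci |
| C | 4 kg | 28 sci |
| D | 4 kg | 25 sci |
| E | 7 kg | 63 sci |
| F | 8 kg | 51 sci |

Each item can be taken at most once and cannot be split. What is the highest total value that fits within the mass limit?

Check high-value combinations within 11 kg:
- B+E: mass 3+7=10, value 50+63=113
- B+C+D: mass 3+4+4=11, value 50+28+25=103
- B+F: mass 3+8=11, value 50+51=101
Best: 113 sci.

113 sci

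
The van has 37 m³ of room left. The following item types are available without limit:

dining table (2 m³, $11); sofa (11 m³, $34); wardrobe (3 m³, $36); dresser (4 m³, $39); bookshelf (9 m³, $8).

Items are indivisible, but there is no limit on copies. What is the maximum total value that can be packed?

$435

Best value-per-unit is wardrobe at 36/3; filling with it alone gives 12×36 = 432.
Optimal mix: 11×wardrobe + 1×dresser → volume 37, value 435.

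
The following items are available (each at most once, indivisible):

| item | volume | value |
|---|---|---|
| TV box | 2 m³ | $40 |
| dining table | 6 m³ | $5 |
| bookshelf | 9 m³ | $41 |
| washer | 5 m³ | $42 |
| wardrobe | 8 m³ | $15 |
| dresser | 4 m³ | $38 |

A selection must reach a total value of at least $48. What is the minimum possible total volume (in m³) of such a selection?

Subsets with value ≥ 48, sorted by total volume:
- TV box+dresser: volume 6, value 78
- TV box+washer: volume 7, value 82
- washer+dresser: volume 9, value 80
Minimum volume: 6 m³.

6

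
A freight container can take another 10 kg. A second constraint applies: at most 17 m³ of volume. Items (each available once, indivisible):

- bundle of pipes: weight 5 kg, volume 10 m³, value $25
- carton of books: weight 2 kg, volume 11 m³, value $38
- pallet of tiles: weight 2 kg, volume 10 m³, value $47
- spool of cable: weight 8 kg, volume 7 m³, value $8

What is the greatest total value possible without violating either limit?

Feasible sets respecting both limits:
- pallet of tiles+spool of cable: weight 10, volume 17, value 55
- pallet of tiles: weight 2, volume 10, value 47
- carton of books: weight 2, volume 11, value 38
Best: $55.

$55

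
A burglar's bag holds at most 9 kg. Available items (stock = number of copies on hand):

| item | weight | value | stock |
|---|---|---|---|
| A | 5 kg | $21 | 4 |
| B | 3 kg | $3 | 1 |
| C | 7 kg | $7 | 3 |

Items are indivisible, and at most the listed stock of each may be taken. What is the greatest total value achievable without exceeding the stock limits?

Best selections within weight 9 and stock limits:
- 1×A + 1×B: weight 8, value 24
- 1×A: weight 5, value 21
- 1×C: weight 7, value 7
Best: $24.

$24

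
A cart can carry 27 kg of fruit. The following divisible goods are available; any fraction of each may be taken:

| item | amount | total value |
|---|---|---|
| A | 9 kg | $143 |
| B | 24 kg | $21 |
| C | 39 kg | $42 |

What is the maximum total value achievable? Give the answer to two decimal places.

162.38

Take in order of value per unit:
- A (143/9 per unit): all 9 → value 143, running total 143.00
- C (42/39 per unit): 18 of 39 → value 18×42/39 = 19.3846, running total 162.38
Total 162.38.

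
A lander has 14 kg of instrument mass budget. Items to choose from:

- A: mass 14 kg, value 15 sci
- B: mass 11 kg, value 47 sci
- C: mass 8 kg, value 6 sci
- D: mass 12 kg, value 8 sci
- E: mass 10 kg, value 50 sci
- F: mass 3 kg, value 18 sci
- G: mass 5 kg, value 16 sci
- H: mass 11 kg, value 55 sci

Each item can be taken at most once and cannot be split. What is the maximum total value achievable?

Check high-value combinations within 14 kg:
- F+H: mass 3+11=14, value 18+55=73
- E+F: mass 10+3=13, value 50+18=68
- B+F: mass 11+3=14, value 47+18=65
- H: mass 11, value 55
Best: 73 sci.

73 sci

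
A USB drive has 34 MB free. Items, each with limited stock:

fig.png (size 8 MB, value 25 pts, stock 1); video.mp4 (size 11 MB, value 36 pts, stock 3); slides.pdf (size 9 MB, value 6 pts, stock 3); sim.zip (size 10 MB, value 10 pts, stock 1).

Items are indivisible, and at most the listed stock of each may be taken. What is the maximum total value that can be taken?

Top feasible selections:
- 3×video.mp4: size 33, value 108
- 1×fig.png + 2×video.mp4: size 30, value 97
Best: 108 pts.

108 pts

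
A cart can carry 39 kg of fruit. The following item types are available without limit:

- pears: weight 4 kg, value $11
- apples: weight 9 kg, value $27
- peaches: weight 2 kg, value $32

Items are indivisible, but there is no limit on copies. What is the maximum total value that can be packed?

$608

Best value-per-unit is peaches at 32/2, and filling with it alone uses weight 19×2=38. No mix of the others beats 19×32 = 608.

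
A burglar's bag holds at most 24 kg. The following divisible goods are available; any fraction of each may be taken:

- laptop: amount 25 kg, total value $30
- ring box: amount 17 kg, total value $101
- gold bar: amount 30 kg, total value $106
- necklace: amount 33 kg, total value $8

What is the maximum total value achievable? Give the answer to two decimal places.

125.73

Take in order of value per unit:
- ring box (101/17 per unit): all 17 → value 101, running total 101.00
- gold bar (106/30 per unit): 7 of 30 → value 7×106/30 = 24.7333, running total 125.73
Total 125.73.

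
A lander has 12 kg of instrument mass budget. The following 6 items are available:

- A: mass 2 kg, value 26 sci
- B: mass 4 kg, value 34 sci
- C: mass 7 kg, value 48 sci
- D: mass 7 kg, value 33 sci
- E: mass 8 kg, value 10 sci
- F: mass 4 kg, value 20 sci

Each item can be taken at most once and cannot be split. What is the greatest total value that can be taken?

82 sci

Check high-value combinations within 12 kg:
- B+C: mass 4+7=11, value 34+48=82
- A+B+F: mass 2+4+4=10, value 26+34+20=80
- A+C: mass 2+7=9, value 26+48=74
Best: 82 sci.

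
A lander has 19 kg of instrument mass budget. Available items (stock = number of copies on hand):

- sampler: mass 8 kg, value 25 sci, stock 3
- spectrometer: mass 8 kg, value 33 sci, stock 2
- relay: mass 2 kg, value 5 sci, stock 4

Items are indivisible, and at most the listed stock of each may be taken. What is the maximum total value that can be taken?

71 sci

Best selections within mass 19 and stock limits:
- 2×spectrometer + 1×relay: mass 18, value 71
- 2×spectrometer: mass 16, value 66
Best: 71 sci.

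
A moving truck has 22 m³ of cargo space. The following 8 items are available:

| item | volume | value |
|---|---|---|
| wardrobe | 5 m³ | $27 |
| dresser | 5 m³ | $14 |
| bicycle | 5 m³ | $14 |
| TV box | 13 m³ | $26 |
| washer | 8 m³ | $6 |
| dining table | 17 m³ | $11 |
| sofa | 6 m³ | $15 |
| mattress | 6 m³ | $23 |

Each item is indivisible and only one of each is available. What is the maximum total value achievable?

$79

Check high-value combinations within 22 m³:
- wardrobe+dresser+sofa+mattress: volume 5+5+6+6=22, value 27+14+15+23=79
- wardrobe+bicycle+sofa+mattress: volume 5+5+6+6=22, value 27+14+15+23=79
- wardrobe+dresser+bicycle+mattress: volume 5+5+5+6=21, value 27+14+14+23=78
- wardrobe+dresser+bicycle+sofa: volume 5+5+5+6=21, value 27+14+14+15=70
- dresser+bicycle+sofa+mattress: volume 5+5+6+6=22, value 14+14+15+23=66
Best: $79.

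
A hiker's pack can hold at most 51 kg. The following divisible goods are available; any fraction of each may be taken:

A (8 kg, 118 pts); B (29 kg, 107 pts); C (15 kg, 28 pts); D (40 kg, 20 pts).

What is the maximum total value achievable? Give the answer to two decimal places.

Take in order of value per unit:
- A (118/8 per unit): all 8 → value 118, running total 118.00
- B (107/29 per unit): all 29 → value 107, running total 225.00
- C (28/15 per unit): 14 of 15 → value 14×28/15 = 26.1333, running total 251.13
Total 251.13.

251.13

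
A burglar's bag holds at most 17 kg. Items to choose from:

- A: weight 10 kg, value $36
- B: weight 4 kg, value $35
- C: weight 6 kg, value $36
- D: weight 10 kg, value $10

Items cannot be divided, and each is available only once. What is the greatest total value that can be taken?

$72

Check high-value combinations within 17 kg:
- A+C: weight 10+6=16, value 36+36=72
- B+C: weight 4+6=10, value 35+36=71
- A+B: weight 10+4=14, value 36+35=71
Best: $72.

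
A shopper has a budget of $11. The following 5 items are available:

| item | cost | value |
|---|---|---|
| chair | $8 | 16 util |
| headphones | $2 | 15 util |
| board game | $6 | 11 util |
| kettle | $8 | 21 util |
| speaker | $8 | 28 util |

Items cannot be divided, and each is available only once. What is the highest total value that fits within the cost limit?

43 util

Check high-value combinations within $11:
- headphones+speaker: cost 2+8=10, value 15+28=43
- headphones+kettle: cost 2+8=10, value 15+21=36
- chair+headphones: cost 8+2=10, value 16+15=31
- speaker: cost 8, value 28
Best: 43 util.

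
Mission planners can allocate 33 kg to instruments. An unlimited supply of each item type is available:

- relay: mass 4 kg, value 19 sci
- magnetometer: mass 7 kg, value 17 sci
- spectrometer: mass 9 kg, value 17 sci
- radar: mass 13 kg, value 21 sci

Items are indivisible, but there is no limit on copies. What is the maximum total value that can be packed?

Best value-per-unit is relay at 19/4, and filling with it alone uses mass 8×4=32. No mix of the others beats 8×19 = 152.

152 sci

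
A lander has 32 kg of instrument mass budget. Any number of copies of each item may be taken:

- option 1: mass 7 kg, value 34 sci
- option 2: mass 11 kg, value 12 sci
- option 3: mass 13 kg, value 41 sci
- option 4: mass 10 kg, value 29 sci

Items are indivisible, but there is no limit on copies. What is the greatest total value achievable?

Best value-per-unit is option 1 at 34/7, and filling with it alone uses mass 4×7=28. No mix of the others beats 4×34 = 136.

136 sci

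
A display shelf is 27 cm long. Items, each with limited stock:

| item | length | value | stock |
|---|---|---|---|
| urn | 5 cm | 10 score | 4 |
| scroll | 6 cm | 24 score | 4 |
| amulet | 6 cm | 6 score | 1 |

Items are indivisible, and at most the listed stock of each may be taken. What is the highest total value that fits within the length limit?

96 score

Top feasible selections:
- 4×scroll: length 24, value 96
- 1×urn + 3×scroll: length 23, value 82
- 3×scroll + 1×amulet: length 24, value 78
Best: 96 score.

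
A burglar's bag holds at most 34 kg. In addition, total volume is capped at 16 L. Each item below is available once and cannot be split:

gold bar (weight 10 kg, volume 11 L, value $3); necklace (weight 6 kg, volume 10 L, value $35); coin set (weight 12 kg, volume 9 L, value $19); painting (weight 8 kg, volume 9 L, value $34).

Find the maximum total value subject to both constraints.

Feasible sets respecting both limits:
- necklace: weight 6, volume 10, value 35
- painting: weight 8, volume 9, value 34
- coin set: weight 12, volume 9, value 19
Best: $35.

$35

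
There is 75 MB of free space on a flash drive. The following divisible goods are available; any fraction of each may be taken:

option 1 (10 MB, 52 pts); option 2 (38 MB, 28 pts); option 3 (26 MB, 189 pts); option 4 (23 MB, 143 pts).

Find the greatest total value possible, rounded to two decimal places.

395.79

Take in order of value per unit:
- option 3 (189/26 per unit): all 26 → value 189, running total 189.00
- option 4 (143/23 per unit): all 23 → value 143, running total 332.00
- option 1 (52/10 per unit): all 10 → value 52, running total 384.00
- option 2 (28/38 per unit): 16 of 38 → value 16×28/38 = 11.7895, running total 395.79
Total 395.79.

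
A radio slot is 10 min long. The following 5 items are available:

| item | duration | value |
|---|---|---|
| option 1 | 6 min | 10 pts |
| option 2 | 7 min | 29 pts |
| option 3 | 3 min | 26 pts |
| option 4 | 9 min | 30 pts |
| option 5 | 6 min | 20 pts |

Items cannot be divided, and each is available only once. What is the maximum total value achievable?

Check high-value combinations within 10 min:
- option 2+option 3: duration 7+3=10, value 29+26=55
- option 3+option 5: duration 3+6=9, value 26+20=46
- option 1+option 3: duration 6+3=9, value 10+26=36
- option 4: duration 9, value 30
Best: 55 pts.

55 pts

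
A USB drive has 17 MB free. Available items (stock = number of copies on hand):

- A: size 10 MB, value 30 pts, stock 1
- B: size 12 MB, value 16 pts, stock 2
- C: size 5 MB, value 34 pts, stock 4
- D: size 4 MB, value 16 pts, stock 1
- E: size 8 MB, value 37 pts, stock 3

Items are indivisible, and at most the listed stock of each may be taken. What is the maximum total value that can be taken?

102 pts

Best selections within size 17 and stock limits:
- 3×C: size 15, value 102
- 1×C + 1×D + 1×E: size 17, value 87
- 2×C + 1×D: size 14, value 84
Best: 102 pts.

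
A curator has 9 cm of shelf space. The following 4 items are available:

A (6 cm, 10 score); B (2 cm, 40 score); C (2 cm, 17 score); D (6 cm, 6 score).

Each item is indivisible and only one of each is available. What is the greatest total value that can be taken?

This is a 0/1 knapsack; check combinations near the capacity.
- B+C: length 2+2=4, value 40+17=57
- A+B: length 6+2=8, value 10+40=50
- B+D: length 2+6=8, value 40+6=46
Best: 57 score.

57 score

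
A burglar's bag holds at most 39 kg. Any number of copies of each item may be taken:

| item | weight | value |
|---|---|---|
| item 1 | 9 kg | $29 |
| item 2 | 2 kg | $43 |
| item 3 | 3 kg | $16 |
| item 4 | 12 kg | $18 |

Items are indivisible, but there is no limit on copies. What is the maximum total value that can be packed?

$817

Best value-per-unit is item 2 at 43/2, and filling with it alone uses weight 19×2=38. No mix of the others beats 19×43 = 817.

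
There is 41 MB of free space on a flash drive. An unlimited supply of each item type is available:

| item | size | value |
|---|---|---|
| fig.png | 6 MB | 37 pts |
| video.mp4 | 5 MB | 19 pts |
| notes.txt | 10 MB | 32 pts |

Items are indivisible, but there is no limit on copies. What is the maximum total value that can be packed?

Best value-per-unit is fig.png at 37/6; filling with it alone gives 6×37 = 222.
Optimal mix: 6×fig.png + 1×video.mp4 → size 41, value 241.

241 pts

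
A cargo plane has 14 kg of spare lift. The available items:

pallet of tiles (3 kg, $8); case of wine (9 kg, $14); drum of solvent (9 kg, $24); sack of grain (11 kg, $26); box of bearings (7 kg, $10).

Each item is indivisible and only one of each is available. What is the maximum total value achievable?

$34

Check high-value combinations within 14 kg:
- pallet of tiles+sack of grain: weight 3+11=14, value 8+26=34
- pallet of tiles+drum of solvent: weight 3+9=12, value 8+24=32
- sack of grain: weight 11, value 26
- drum of solvent: weight 9, value 24
Best: $34.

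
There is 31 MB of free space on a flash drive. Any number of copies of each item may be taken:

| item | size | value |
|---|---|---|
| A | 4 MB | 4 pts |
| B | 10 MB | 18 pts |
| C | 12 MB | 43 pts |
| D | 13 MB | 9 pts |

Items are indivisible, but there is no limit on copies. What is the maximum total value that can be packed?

90 pts

Best value-per-unit is C at 43/12; filling with it alone gives 2×43 = 86.
Optimal mix: 1×A + 2×C → size 28, value 90.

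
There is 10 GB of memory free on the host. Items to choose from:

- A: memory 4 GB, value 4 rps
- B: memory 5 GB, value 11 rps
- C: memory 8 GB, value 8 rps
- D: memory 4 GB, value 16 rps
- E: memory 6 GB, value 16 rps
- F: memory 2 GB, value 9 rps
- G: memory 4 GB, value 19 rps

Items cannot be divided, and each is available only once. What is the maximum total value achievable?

Check high-value combinations within 10 GB:
- D+F+G: memory 4+2+4=10, value 16+9+19=44
- D+G: memory 4+4=8, value 16+19=35
- E+G: memory 6+4=10, value 16+19=35
- D+E: memory 4+6=10, value 16+16=32
- A+F+G: memory 4+2+4=10, value 4+9+19=32
Best: 44 rps.

44 rps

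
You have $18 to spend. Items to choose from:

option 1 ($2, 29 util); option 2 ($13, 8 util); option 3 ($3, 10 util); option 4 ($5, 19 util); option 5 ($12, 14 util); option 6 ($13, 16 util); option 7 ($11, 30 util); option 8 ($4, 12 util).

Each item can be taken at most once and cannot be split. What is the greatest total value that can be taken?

Check high-value combinations within $18:
- option 1+option 4+option 7: cost 2+5+11=18, value 29+19+30=78
- option 1+option 7+option 8: cost 2+11+4=17, value 29+30+12=71
- option 1+option 3+option 4+option 8: cost 2+3+5+4=14, value 29+10+19+12=70
- option 1+option 3+option 7: cost 2+3+11=16, value 29+10+30=69
- option 1+option 4+option 8: cost 2+5+4=11, value 29+19+12=60
Best: 78 util.

78 util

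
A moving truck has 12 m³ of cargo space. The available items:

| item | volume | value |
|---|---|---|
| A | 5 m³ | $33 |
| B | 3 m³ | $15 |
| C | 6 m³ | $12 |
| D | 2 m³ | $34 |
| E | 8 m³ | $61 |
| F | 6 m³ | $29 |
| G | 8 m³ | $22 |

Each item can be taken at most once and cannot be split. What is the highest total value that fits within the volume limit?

$95

Check high-value combinations within 12 m³:
- D+E: volume 2+8=10, value 34+61=95
- A+B+D: volume 5+3+2=10, value 33+15+34=82
- B+D+F: volume 3+2+6=11, value 15+34+29=78
Best: $95.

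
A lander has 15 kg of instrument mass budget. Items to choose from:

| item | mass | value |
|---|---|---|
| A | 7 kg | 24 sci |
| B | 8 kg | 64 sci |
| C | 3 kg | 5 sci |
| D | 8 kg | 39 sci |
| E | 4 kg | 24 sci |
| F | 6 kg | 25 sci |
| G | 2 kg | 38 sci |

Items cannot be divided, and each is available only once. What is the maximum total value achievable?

126 sci

This is a 0/1 knapsack; check combinations near the capacity.
- B+E+G: mass 8+4+2=14, value 64+24+38=126
- B+C+G: mass 8+3+2=13, value 64+5+38=107
- B+G: mass 8+2=10, value 64+38=102
Best: 126 sci.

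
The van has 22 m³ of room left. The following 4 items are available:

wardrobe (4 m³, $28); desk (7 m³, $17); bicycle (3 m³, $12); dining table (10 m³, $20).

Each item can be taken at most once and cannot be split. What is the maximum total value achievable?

This is a 0/1 knapsack; check combinations near the capacity.
- wardrobe+desk+dining table: volume 4+7+10=21, value 28+17+20=65
- wardrobe+bicycle+dining table: volume 4+3+10=17, value 28+12+20=60
- wardrobe+desk+bicycle: volume 4+7+3=14, value 28+17+12=57
- desk+bicycle+dining table: volume 7+3+10=20, value 17+12+20=49
- wardrobe+dining table: volume 4+10=14, value 28+20=48
Best: $65.

$65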